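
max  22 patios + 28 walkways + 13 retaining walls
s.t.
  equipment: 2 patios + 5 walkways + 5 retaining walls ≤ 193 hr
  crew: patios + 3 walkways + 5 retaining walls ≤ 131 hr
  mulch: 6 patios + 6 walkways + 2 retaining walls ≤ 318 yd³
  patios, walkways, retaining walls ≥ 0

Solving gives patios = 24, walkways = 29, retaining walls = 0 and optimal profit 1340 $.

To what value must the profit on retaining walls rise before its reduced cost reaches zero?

16

Binding: equipment and mulch. Non-binding: crew (20 unused).
By complementary slackness, y = 0 for the non-binding constraint.
The binding rows give the dual system: 2·y_equipment + 6·y_mulch = 22 and 5·y_equipment + 6·y_mulch = 28.
Solving: y_equipment = 2, y_mulch = 3.
retaining walls enters the basis when its profit ≥ yᵀa₃ = 2·5 + 3·2 = 16.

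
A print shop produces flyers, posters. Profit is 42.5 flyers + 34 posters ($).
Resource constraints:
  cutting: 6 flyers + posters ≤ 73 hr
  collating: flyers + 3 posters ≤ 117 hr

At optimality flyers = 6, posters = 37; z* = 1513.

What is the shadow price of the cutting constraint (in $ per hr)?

Both cutting and collating are binding at x*.
The binding rows give the dual system: 6·y_cutting + 1·y_collating = 42.5 and 1·y_cutting + 3·y_collating = 34.
→ y_cutting = 5.5 and y_collating = 9.5.
Shadow price of cutting = 5.5.

5.5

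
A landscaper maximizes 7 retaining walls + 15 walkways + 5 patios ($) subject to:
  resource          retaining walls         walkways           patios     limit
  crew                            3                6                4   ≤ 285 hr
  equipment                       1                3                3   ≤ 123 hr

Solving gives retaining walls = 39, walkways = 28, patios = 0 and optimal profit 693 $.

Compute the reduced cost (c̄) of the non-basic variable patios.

-6

Both crew and equipment are binding at x*.
From A_Bᵀ y = c: 3·y_crew + 1·y_equipment = 7; 6·y_crew + 3·y_equipment = 15.
Solving: y_crew = 2, y_equipment = 1.
Reduced cost of patios: c₃ − yᵀa₃ = 5 − (2·4 + 1·3) = 5 − 11 = -6.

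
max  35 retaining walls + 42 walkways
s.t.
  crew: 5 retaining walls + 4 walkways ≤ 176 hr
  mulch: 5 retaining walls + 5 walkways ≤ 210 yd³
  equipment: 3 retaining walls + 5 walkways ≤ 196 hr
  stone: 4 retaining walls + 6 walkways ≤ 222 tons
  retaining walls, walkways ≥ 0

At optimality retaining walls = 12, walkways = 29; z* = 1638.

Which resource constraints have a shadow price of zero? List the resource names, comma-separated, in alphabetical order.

crew: 176/176 (binding)
mulch: 205/210 (slack 5)
equipment: 181/196 (slack 15)
stone: 222/222 (binding)
By complementary slackness, a constraint with positive slack has shadow price 0 → equipment, mulch.

equipment, mulch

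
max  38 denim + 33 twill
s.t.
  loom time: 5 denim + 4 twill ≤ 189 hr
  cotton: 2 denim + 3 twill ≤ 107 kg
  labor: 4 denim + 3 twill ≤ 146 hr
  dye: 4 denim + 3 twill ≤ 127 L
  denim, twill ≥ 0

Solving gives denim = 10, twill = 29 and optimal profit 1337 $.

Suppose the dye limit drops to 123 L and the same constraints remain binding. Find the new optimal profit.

Binding: cotton and dye. Non-binding: loom time (23 unused), labor (19 unused).
By complementary slackness, y = 0 for the non-binding constraints.
From A_Bᵀ y = c: 2·y_cotton + 4·y_dye = 38; 3·y_cotton + 3·y_dye = 33.
Solving: y_cotton = 3, y_dye = 8.
Δz = y_dye·Δb = 8 × (-4) = -32, so new z* = 1337 − 32 = 1305.

1305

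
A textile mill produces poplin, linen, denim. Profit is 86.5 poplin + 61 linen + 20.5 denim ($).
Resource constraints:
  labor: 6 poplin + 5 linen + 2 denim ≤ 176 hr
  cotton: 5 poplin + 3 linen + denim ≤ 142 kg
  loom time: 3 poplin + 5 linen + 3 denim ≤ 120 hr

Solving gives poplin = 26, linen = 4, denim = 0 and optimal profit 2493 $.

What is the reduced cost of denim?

At the optimum: labor uses 176 of 176 (binding); cotton uses 142 of 142 (binding); loom time uses 98 of 120 (slack = 22).
Since loom time is not tight, its dual is 0.
The binding rows give the dual system: 6·y_labor + 5·y_cotton = 86.5 and 5·y_labor + 3·y_cotton = 61.
Solving: y_labor = 6.5, y_cotton = 9.5.
Reduced cost of denim: c₃ − yᵀa₃ = 20.5 − (6.5·2 + 9.5·1) = 20.5 − 22.5 = -2.

-2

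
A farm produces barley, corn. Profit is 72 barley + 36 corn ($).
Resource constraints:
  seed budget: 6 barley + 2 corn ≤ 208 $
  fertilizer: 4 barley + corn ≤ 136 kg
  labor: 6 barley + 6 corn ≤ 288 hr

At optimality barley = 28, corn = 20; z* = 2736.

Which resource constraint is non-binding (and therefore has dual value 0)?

fertilizer

seed budget: 208/208 (binding)
fertilizer: 132/136 (slack 4)
labor: 288/288 (binding)
By complementary slackness, a constraint with positive slack has shadow price 0 → fertilizer.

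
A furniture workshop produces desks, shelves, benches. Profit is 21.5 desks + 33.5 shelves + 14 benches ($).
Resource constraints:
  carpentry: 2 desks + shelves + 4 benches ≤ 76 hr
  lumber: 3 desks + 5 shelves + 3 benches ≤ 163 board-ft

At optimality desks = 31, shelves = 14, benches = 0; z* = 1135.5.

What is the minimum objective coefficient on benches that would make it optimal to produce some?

23.5

At the optimum: carpentry uses 76 of 76 (binding); lumber uses 163 of 163 (binding).
The binding rows give the dual system: 2·y_carpentry + 3·y_lumber = 21.5 and 1·y_carpentry + 5·y_lumber = 33.5.
→ y_carpentry = 1 and y_lumber = 6.5.
benches enters the basis when its profit ≥ yᵀa₃ = 1·4 + 6.5·3 = 23.5.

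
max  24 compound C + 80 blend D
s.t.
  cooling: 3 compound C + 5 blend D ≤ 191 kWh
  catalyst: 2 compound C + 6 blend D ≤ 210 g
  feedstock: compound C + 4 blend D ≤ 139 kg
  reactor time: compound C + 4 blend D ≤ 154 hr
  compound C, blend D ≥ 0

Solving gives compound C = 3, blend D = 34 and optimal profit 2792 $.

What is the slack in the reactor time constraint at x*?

15

reactor time used = 1·3 + 4·34 = 139; slack = 154 − 139 = 15.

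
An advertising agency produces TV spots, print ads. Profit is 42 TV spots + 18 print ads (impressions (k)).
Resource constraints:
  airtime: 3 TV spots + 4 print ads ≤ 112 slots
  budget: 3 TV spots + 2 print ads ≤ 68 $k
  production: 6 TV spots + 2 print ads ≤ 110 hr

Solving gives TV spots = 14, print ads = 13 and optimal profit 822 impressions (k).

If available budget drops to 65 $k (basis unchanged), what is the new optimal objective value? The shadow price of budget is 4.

Δb = -3, so new z* = 822 + (4)·(-3) = 822 − 12 = 810.

810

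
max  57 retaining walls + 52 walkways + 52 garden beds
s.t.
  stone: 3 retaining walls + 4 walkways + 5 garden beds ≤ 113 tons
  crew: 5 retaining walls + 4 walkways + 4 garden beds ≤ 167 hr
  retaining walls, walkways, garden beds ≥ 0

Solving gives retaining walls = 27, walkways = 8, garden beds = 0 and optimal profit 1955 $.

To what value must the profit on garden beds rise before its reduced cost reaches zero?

56

Check each constraint at x*: stone 113/113 (tight); crew 167/167 (tight).
The binding rows give the dual system: 3·y_stone + 5·y_crew = 57 and 4·y_stone + 4·y_crew = 52.
This yields shadow prices y_stone = 4, y_crew = 9.
garden beds enters the basis when its profit ≥ yᵀa₃ = 4·5 + 9·4 = 56.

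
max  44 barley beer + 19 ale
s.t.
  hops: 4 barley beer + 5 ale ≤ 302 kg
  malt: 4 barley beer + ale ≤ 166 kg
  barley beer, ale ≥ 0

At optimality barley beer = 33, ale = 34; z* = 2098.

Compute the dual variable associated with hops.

2

Check each constraint at x*: hops 302/302 (tight); malt 166/166 (tight).
The binding rows give the dual system: 4·y_hops + 4·y_malt = 44 and 5·y_hops + 1·y_malt = 19.
This yields shadow prices y_hops = 2, y_malt = 9.
Shadow price of hops = 2.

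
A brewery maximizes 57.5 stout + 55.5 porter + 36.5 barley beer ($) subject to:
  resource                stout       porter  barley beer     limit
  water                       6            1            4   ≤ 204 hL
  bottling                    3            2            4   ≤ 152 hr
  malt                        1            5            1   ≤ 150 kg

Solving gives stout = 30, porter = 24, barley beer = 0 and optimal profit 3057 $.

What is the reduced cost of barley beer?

Check each constraint at x*: water 204/204 (tight); bottling 138/152 (slack 14); malt 150/150 (tight).
Since bottling is not tight, its dual is 0.
The binding rows give the dual system: 6·y_water + 1·y_malt = 57.5 and 1·y_water + 5·y_malt = 55.5.
Solving: y_water = 8, y_malt = 9.5.
Reduced cost of barley beer: c₃ − yᵀa₃ = 36.5 − (8·4 + 9.5·1) = 36.5 − 41.5 = -5.

-5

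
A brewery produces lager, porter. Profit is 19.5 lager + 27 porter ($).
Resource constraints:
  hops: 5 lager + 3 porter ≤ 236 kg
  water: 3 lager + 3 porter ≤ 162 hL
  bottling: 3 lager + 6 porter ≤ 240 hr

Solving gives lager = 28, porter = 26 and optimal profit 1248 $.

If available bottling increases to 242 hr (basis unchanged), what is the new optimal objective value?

Binding: water and bottling. Non-binding: hops (18 unused).
Since hops is not tight, its dual is 0.
From A_Bᵀ y = c: 3·y_water + 3·y_bottling = 19.5; 3·y_water + 6·y_bottling = 27.
→ y_water = 4 and y_bottling = 2.5.
Δz = y_bottling·Δb = 2.5 × (2) = 5, so new z* = 1248 + 5 = 1253.

1253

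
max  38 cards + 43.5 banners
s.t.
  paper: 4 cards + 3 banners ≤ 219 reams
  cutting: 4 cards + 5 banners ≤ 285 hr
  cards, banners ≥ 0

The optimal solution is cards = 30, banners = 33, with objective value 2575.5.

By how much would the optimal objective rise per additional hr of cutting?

7.5

Check each constraint at x*: paper 219/219 (tight); cutting 285/285 (tight).
The binding rows give the dual system: 4·y_paper + 4·y_cutting = 38 and 3·y_paper + 5·y_cutting = 43.5.
→ y_paper = 2 and y_cutting = 7.5.
Shadow price of cutting = 7.5.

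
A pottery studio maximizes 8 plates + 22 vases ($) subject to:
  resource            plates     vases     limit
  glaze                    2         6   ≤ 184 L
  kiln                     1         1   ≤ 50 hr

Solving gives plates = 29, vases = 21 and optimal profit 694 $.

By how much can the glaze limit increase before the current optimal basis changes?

116

Binding constraints: glaze, kiln. The basis is B = [[2,6],[1,1]] with det -4.
Per unit increase in glaze, x* moves by d = (-0.25, 0.25).
The basis stays optimal until plates reaches 0; allowable increase = 116 L.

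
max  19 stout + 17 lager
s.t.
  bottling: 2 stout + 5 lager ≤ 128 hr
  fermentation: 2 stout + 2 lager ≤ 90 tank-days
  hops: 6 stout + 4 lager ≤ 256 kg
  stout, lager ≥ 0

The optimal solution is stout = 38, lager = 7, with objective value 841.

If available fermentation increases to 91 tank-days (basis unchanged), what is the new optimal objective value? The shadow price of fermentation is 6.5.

847.5

Δb = 1, so new z* = 841 + (6.5)·(1) = 841 + 6.5 = 847.5.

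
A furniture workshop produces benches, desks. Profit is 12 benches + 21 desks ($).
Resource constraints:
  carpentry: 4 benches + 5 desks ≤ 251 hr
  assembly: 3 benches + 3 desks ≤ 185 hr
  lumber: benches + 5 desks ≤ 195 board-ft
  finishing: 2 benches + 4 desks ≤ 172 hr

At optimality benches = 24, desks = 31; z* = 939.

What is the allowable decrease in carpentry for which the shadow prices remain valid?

Binding constraints: carpentry, finishing. The basis is B = [[4,5],[2,4]] with det 6.
Per unit decrease in carpentry, x* moves by d = (-0.6667, 0.3333).
The basis stays optimal until lumber becomes binding; allowable decrease = 16 hr.

16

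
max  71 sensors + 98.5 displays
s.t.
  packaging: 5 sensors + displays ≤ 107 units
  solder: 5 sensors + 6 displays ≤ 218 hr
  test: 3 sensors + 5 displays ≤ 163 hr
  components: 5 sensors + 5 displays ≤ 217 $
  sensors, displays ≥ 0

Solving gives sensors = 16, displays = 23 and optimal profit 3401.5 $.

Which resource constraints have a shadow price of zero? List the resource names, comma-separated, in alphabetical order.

components, packaging

packaging: 103/107 (slack 4)
solder: 218/218 (binding)
test: 163/163 (binding)
components: 195/217 (slack 22)
By complementary slackness, a constraint with positive slack has shadow price 0 → components, packaging.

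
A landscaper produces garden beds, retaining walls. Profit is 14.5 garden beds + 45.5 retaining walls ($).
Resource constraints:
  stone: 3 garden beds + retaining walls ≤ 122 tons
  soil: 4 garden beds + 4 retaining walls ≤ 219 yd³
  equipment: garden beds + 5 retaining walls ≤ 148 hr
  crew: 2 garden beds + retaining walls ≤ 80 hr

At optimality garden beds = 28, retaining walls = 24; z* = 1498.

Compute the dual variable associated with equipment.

At the optimum: stone uses 108 of 122 (slack = 14); soil uses 208 of 219 (slack = 11); equipment uses 148 of 148 (binding); crew uses 80 of 80 (binding).
Slack constraints have shadow price 0 (complementary slackness).
From A_Bᵀ y = c: 1·y_equipment + 2·y_crew = 14.5; 5·y_equipment + 1·y_crew = 45.5.
→ y_equipment = 8.5 and y_crew = 3.
Shadow price of equipment = 8.5.

8.5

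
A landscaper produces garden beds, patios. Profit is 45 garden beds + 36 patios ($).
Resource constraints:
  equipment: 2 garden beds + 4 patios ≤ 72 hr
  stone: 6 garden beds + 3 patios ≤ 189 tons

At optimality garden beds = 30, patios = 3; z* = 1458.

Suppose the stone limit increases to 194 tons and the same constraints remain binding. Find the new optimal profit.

Check each constraint at x*: equipment 72/72 (tight); stone 189/189 (tight).
The binding rows give the dual system: 2·y_equipment + 6·y_stone = 45 and 4·y_equipment + 3·y_stone = 36.
Solving: y_equipment = 4.5, y_stone = 6.
Δz = y_stone·Δb = 6 × (5) = 30, so new z* = 1458 + 30 = 1488.

1488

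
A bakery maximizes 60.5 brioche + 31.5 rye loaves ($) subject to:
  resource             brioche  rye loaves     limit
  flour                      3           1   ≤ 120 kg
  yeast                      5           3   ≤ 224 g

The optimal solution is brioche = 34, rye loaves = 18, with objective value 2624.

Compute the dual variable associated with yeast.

8.5

Check each constraint at x*: flour 120/120 (tight); yeast 224/224 (tight).
The binding rows give the dual system: 3·y_flour + 5·y_yeast = 60.5 and 1·y_flour + 3·y_yeast = 31.5.
Solving: y_flour = 6, y_yeast = 8.5.
Shadow price of yeast = 8.5.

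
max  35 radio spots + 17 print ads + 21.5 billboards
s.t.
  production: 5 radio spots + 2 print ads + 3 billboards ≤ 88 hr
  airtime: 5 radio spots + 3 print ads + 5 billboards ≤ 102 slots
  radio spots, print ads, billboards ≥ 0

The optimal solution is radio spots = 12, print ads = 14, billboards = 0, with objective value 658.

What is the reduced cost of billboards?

At the optimum: production uses 88 of 88 (binding); airtime uses 102 of 102 (binding).
From A_Bᵀ y = c: 5·y_production + 5·y_airtime = 35; 2·y_production + 3·y_airtime = 17.
→ y_production = 4 and y_airtime = 3.
Reduced cost of billboards: c₃ − yᵀa₃ = 21.5 − (4·3 + 3·5) = 21.5 − 27 = -5.5.

-5.5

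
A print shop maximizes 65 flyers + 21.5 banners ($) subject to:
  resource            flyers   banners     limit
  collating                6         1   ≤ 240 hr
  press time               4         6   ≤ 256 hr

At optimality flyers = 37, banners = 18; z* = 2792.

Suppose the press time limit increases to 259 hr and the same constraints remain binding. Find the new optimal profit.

2798

Both collating and press time are binding at x*.
The binding rows give the dual system: 6·y_collating + 4·y_press time = 65 and 1·y_collating + 6·y_press time = 21.5.
→ y_collating = 9.5 and y_press time = 2.
Δz = y_press time·Δb = 2 × (3) = 6, so new z* = 2792 + 6 = 2798.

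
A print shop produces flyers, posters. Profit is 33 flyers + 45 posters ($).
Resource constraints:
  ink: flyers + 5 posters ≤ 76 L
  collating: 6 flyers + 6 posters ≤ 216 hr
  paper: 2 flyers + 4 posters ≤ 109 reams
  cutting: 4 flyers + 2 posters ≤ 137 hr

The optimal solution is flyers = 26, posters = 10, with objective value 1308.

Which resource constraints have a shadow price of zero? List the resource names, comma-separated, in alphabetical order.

ink: 76/76 (binding)
collating: 216/216 (binding)
paper: 92/109 (slack 17)
cutting: 124/137 (slack 13)
By complementary slackness, a constraint with positive slack has shadow price 0 → cutting, paper.

cutting, paper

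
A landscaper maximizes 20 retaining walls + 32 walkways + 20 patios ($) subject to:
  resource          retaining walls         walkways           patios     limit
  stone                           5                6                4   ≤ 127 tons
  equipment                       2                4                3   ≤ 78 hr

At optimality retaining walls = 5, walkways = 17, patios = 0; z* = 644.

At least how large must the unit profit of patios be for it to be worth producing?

23

Check each constraint at x*: stone 127/127 (tight); equipment 78/78 (tight).
The binding rows give the dual system: 5·y_stone + 2·y_equipment = 20 and 6·y_stone + 4·y_equipment = 32.
Solving: y_stone = 2, y_equipment = 5.
patios enters the basis when its profit ≥ yᵀa₃ = 2·4 + 5·3 = 23.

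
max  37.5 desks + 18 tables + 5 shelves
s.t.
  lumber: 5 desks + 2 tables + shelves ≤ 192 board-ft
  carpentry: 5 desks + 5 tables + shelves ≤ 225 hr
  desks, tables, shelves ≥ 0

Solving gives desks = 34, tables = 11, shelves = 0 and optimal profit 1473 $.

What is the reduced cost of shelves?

At the optimum: lumber uses 192 of 192 (binding); carpentry uses 225 of 225 (binding).
From A_Bᵀ y = c: 5·y_lumber + 5·y_carpentry = 37.5; 2·y_lumber + 5·y_carpentry = 18.
→ y_lumber = 6.5 and y_carpentry = 1.
Reduced cost of shelves: c₃ − yᵀa₃ = 5 − (6.5·1 + 1·1) = 5 − 7.5 = -2.5.

-2.5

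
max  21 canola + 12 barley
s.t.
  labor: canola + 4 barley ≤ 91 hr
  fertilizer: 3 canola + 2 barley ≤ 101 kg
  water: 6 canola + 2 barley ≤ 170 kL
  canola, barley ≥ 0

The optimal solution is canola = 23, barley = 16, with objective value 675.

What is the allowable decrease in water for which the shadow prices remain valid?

Binding constraints: fertilizer, water. The basis is B = [[3,2],[6,2]] with det -6.
Per unit decrease in water, x* moves by d = (-0.3333, 0.5).
The basis stays optimal until labor becomes binding; allowable decrease = 2.4 kL.

2.4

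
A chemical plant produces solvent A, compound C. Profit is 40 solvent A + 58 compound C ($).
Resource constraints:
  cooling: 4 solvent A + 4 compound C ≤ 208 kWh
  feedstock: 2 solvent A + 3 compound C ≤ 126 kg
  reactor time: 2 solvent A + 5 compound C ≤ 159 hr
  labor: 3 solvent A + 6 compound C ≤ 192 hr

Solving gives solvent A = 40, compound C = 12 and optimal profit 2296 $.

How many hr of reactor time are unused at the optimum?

19

reactor time used = 2·40 + 5·12 = 140; slack = 159 − 140 = 19.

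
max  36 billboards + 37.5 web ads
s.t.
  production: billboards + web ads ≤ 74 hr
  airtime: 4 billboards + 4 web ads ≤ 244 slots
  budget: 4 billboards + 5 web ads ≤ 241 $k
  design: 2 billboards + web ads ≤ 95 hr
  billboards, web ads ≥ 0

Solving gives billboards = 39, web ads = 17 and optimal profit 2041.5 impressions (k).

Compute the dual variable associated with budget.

6.5

Binding: budget and design. Non-binding: production (18 unused), airtime (20 unused).
Slack constraints have shadow price 0 (complementary slackness).
Dual feasibility on the basic columns requires 4·y_budget + 2·y_design = 36, 5·y_budget + 1·y_design = 37.5.
→ y_budget = 6.5 and y_design = 5.
Shadow price of budget = 6.5.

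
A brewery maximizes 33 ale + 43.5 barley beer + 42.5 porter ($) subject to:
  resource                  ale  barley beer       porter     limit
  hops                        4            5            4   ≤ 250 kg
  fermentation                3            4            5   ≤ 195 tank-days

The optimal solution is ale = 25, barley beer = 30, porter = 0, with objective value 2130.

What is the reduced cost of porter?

-8.5

Check each constraint at x*: hops 250/250 (tight); fermentation 195/195 (tight).
The binding rows give the dual system: 4·y_hops + 3·y_fermentation = 33 and 5·y_hops + 4·y_fermentation = 43.5.
Solving: y_hops = 1.5, y_fermentation = 9.
Reduced cost of porter: c₃ − yᵀa₃ = 42.5 − (1.5·4 + 9·5) = 42.5 − 51 = -8.5.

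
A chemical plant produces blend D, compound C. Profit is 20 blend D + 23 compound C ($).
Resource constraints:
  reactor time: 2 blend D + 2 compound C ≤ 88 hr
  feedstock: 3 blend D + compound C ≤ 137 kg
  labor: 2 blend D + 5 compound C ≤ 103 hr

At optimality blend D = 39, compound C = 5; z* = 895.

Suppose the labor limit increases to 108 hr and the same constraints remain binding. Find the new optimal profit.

At the optimum: reactor time uses 88 of 88 (binding); feedstock uses 122 of 137 (slack = 15); labor uses 103 of 103 (binding).
Since feedstock is not tight, its dual is 0.
From A_Bᵀ y = c: 2·y_reactor time + 2·y_labor = 20; 2·y_reactor time + 5·y_labor = 23.
→ y_reactor time = 9 and y_labor = 1.
Δz = y_labor·Δb = 1 × (5) = 5, so new z* = 895 + 5 = 900.

900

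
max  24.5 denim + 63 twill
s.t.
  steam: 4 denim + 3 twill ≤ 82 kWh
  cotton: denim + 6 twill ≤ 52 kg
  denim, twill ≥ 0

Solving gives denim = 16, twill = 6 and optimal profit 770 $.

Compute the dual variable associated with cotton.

At the optimum: steam uses 82 of 82 (binding); cotton uses 52 of 52 (binding).
Dual feasibility on the basic columns requires 4·y_steam + 1·y_cotton = 24.5, 3·y_steam + 6·y_cotton = 63.
→ y_steam = 4 and y_cotton = 8.5.
Shadow price of cotton = 8.5.

8.5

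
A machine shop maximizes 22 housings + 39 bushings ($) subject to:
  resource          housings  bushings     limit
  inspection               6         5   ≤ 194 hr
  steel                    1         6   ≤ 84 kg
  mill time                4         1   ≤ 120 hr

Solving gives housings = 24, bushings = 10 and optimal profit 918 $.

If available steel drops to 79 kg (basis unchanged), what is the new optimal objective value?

898

Binding: inspection and steel. Non-binding: mill time (14 unused).
Slack constraints have shadow price 0 (complementary slackness).
The binding rows give the dual system: 6·y_inspection + 1·y_steel = 22 and 5·y_inspection + 6·y_steel = 39.
This yields shadow prices y_inspection = 3, y_steel = 4.
Δz = y_steel·Δb = 4 × (-5) = -20, so new z* = 918 − 20 = 898.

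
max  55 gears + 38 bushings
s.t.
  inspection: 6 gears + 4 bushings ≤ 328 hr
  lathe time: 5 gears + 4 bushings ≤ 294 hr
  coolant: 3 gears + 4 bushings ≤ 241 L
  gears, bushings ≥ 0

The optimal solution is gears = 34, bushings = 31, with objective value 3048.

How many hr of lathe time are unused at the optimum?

0

lathe time used = 5·34 + 4·31 = 294; slack = 294 − 294 = 0.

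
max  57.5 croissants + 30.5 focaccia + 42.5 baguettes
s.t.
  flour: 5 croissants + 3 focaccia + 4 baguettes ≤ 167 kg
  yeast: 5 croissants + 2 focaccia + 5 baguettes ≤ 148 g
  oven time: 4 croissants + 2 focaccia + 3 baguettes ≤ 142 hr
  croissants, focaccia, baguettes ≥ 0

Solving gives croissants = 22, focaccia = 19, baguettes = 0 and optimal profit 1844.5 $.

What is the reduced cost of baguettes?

Check each constraint at x*: flour 167/167 (tight); yeast 148/148 (tight); oven time 126/142 (slack 16).
Slack constraints have shadow price 0 (complementary slackness).
The binding rows give the dual system: 5·y_flour + 5·y_yeast = 57.5 and 3·y_flour + 2·y_yeast = 30.5.
This yields shadow prices y_flour = 7.5, y_yeast = 4.
Reduced cost of baguettes: c₃ − yᵀa₃ = 42.5 − (7.5·4 + 4·5) = 42.5 − 50 = -7.5.

-7.5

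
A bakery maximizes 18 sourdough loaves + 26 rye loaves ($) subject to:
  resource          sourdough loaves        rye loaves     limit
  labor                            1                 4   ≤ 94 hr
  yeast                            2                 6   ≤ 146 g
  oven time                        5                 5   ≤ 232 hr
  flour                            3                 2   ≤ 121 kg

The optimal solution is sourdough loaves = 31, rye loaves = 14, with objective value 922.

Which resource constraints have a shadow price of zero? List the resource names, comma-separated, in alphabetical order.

labor: 87/94 (slack 7)
yeast: 146/146 (binding)
oven time: 225/232 (slack 7)
flour: 121/121 (binding)
By complementary slackness, a constraint with positive slack has shadow price 0 → labor, oven time.

labor, oven time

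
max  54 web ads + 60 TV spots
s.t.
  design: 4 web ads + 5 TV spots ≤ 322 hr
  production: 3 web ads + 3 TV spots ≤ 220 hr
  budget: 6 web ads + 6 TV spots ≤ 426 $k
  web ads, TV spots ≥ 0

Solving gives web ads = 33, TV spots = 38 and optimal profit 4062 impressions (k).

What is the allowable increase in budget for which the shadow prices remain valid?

Binding constraints: design, budget. The basis is B = [[4,5],[6,6]] with det -6.
Per unit increase in budget, x* moves by d = (0.8333, -0.6667).
The basis stays optimal until production becomes binding; allowable increase = 14 $k.

14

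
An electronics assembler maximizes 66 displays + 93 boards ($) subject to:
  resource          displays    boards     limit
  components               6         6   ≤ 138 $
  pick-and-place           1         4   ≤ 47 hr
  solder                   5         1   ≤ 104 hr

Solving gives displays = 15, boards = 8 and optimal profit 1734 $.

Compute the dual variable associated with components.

9.5

Binding: components and pick-and-place. Non-binding: solder (21 unused).
By complementary slackness, y = 0 for the non-binding constraint.
Dual feasibility on the basic columns requires 6·y_components + 1·y_pick-and-place = 66, 6·y_components + 4·y_pick-and-place = 93.
→ y_components = 9.5 and y_pick-and-place = 9.
Shadow price of components = 9.5.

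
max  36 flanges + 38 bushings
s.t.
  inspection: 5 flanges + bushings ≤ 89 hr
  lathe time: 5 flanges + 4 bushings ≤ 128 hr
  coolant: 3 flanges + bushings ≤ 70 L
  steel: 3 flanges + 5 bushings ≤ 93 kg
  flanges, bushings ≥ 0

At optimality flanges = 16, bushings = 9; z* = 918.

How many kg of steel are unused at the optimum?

0

steel used = 3·16 + 5·9 = 93; slack = 93 − 93 = 0.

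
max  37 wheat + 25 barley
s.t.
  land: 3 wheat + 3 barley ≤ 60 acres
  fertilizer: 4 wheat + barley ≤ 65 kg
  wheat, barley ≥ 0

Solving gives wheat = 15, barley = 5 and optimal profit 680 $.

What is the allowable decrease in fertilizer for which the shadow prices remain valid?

Binding constraints: land, fertilizer. The basis is B = [[3,3],[4,1]] with det -9.
Per unit decrease in fertilizer, x* moves by d = (-0.3333, 0.3333).
The basis stays optimal until wheat reaches 0; allowable decrease = 45 kg.

45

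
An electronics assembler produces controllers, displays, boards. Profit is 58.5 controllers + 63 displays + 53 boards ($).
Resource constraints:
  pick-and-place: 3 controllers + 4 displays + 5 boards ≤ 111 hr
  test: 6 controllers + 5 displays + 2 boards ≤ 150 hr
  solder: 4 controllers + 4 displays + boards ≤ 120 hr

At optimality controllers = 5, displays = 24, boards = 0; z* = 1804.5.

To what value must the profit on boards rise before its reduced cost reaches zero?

57.5

At the optimum: pick-and-place uses 111 of 111 (binding); test uses 150 of 150 (binding); solder uses 116 of 120 (slack = 4).
Since solder is not tight, its dual is 0.
From A_Bᵀ y = c: 3·y_pick-and-place + 6·y_test = 58.5; 4·y_pick-and-place + 5·y_test = 63.
→ y_pick-and-place = 9.5 and y_test = 5.
boards enters the basis when its profit ≥ yᵀa₃ = 9.5·5 + 5·2 = 57.5.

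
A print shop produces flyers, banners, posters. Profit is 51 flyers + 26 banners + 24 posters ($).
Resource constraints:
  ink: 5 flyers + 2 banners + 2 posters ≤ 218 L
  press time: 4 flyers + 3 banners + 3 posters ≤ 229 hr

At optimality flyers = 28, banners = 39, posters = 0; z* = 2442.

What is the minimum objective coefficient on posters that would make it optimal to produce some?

Both ink and press time are binding at x*.
The binding rows give the dual system: 5·y_ink + 4·y_press time = 51 and 2·y_ink + 3·y_press time = 26.
→ y_ink = 7 and y_press time = 4.
posters enters the basis when its profit ≥ yᵀa₃ = 7·2 + 4·3 = 26.

26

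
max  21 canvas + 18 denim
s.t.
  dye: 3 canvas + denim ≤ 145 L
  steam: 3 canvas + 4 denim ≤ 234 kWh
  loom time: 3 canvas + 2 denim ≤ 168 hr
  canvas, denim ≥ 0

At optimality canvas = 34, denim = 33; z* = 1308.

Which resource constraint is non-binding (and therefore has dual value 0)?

dye

dye: 135/145 (slack 10)
steam: 234/234 (binding)
loom time: 168/168 (binding)
By complementary slackness, a constraint with positive slack has shadow price 0 → dye.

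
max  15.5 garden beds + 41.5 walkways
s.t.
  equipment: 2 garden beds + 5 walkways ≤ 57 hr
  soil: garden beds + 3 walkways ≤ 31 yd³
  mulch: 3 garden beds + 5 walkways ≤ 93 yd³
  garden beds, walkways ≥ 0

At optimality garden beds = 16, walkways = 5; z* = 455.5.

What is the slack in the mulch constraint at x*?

20

mulch used = 3·16 + 5·5 = 73; slack = 93 − 73 = 20.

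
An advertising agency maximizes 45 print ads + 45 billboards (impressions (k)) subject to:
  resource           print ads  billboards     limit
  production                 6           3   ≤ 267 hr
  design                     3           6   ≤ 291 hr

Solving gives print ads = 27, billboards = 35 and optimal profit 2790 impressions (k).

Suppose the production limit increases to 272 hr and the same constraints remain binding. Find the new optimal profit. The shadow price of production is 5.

2815

Δb = 5, so new z* = 2790 + (5)·(5) = 2790 + 25 = 2815.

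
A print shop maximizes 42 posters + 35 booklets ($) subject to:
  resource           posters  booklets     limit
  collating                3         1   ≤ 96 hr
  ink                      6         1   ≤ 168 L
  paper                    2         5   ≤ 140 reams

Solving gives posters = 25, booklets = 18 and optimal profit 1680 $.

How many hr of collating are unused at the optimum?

collating used = 3·25 + 1·18 = 93; slack = 96 − 93 = 3.

3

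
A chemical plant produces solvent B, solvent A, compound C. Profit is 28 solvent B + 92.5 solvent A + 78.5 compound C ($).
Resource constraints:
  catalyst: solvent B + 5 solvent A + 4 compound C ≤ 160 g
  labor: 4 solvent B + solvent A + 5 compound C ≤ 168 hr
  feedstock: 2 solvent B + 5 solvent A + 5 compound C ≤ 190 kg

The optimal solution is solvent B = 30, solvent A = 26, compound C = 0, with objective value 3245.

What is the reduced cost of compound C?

-5

Check each constraint at x*: catalyst 160/160 (tight); labor 146/168 (slack 22); feedstock 190/190 (tight).
Slack constraints have shadow price 0 (complementary slackness).
Dual feasibility on the basic columns requires 1·y_catalyst + 2·y_feedstock = 28, 5·y_catalyst + 5·y_feedstock = 92.5.
Solving: y_catalyst = 9, y_feedstock = 9.5.
Reduced cost of compound C: c₃ − yᵀa₃ = 78.5 − (9·4 + 9.5·5) = 78.5 − 83.5 = -5.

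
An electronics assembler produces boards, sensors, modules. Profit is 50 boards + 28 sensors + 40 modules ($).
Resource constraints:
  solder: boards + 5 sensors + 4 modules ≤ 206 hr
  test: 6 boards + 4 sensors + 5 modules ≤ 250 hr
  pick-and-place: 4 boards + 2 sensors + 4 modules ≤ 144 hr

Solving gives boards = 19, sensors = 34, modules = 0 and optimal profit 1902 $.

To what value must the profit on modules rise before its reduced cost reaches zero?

Check each constraint at x*: solder 189/206 (slack 17); test 250/250 (tight); pick-and-place 144/144 (tight).
By complementary slackness, y = 0 for the non-binding constraint.
Dual feasibility on the basic columns requires 6·y_test + 4·y_pick-and-place = 50, 4·y_test + 2·y_pick-and-place = 28.
→ y_test = 3 and y_pick-and-place = 8.
modules enters the basis when its profit ≥ yᵀa₃ = 3·5 + 8·4 = 47.

47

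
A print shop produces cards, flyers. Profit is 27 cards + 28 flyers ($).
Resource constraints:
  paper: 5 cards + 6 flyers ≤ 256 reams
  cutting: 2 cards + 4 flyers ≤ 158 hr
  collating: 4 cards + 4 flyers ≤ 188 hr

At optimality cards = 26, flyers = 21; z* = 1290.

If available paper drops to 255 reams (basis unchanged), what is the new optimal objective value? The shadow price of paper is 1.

Δb = -1, so new z* = 1290 + (1)·(-1) = 1290 − 1 = 1289.

1289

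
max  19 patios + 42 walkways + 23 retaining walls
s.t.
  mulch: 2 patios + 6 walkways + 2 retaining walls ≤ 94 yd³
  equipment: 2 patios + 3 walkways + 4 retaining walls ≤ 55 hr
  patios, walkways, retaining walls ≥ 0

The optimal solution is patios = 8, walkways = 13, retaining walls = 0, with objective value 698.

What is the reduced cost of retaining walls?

-6

Check each constraint at x*: mulch 94/94 (tight); equipment 55/55 (tight).
Dual feasibility on the basic columns requires 2·y_mulch + 2·y_equipment = 19, 6·y_mulch + 3·y_equipment = 42.
Solving: y_mulch = 4.5, y_equipment = 5.
Reduced cost of retaining walls: c₃ − yᵀa₃ = 23 − (4.5·2 + 5·4) = 23 − 29 = -6.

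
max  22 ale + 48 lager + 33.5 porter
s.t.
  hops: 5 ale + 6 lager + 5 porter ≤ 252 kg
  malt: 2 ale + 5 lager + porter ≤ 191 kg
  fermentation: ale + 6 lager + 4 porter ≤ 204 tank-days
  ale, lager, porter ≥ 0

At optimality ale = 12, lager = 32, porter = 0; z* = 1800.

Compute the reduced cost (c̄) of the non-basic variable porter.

-2

Binding: hops and fermentation. Non-binding: malt (7 unused).
Slack constraints have shadow price 0 (complementary slackness).
From A_Bᵀ y = c: 5·y_hops + 1·y_fermentation = 22; 6·y_hops + 6·y_fermentation = 48.
Solving: y_hops = 3.5, y_fermentation = 4.5.
Reduced cost of porter: c₃ − yᵀa₃ = 33.5 − (3.5·5 + 4.5·4) = 33.5 − 35.5 = -2.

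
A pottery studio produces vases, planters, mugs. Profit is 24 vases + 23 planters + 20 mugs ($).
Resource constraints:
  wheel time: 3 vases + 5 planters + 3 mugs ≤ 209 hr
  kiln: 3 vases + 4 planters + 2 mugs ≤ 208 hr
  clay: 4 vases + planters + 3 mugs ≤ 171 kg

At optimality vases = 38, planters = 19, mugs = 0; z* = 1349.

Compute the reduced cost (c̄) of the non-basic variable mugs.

Check each constraint at x*: wheel time 209/209 (tight); kiln 190/208 (slack 18); clay 171/171 (tight).
Slack constraints have shadow price 0 (complementary slackness).
Dual feasibility on the basic columns requires 3·y_wheel time + 4·y_clay = 24, 5·y_wheel time + 1·y_clay = 23.
Solving: y_wheel time = 4, y_clay = 3.
Reduced cost of mugs: c₃ − yᵀa₃ = 20 − (4·3 + 3·3) = 20 − 21 = -1.

-1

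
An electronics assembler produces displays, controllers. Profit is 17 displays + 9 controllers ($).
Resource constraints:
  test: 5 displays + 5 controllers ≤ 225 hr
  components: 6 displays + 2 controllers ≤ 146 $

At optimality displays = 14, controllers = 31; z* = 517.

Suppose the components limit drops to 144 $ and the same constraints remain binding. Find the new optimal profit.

At the optimum: test uses 225 of 225 (binding); components uses 146 of 146 (binding).
Dual feasibility on the basic columns requires 5·y_test + 6·y_components = 17, 5·y_test + 2·y_components = 9.
This yields shadow prices y_test = 1, y_components = 2.
Δz = y_components·Δb = 2 × (-2) = -4, so new z* = 517 − 4 = 513.

513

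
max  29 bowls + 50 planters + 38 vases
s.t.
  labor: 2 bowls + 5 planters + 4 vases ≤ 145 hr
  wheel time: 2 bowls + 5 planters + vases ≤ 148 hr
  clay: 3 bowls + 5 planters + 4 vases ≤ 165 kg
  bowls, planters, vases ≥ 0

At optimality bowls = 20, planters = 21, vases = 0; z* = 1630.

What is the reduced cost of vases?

Binding: labor and clay. Non-binding: wheel time (3 unused).
Slack constraints have shadow price 0 (complementary slackness).
The binding rows give the dual system: 2·y_labor + 3·y_clay = 29 and 5·y_labor + 5·y_clay = 50.
Solving: y_labor = 1, y_clay = 9.
Reduced cost of vases: c₃ − yᵀa₃ = 38 − (1·4 + 9·4) = 38 − 40 = -2.

-2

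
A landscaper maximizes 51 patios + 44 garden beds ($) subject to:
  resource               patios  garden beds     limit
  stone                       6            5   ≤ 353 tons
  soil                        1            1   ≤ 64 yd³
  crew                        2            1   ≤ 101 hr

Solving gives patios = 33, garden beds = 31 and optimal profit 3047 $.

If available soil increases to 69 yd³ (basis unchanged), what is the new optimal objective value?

3092

Binding: stone and soil. Non-binding: crew (4 unused).
Since crew is not tight, its dual is 0.
Dual feasibility on the basic columns requires 6·y_stone + 1·y_soil = 51, 5·y_stone + 1·y_soil = 44.
Solving: y_stone = 7, y_soil = 9.
Δz = y_soil·Δb = 9 × (5) = 45, so new z* = 3047 + 45 = 3092.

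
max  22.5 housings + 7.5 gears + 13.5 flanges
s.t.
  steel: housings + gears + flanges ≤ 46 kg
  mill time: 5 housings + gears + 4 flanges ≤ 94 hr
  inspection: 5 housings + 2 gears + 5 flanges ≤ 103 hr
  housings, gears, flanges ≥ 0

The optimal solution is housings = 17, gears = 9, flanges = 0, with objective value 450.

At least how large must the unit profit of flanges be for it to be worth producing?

21

At the optimum: steel uses 26 of 46 (slack = 20); mill time uses 94 of 94 (binding); inspection uses 103 of 103 (binding).
By complementary slackness, y = 0 for the non-binding constraint.
Dual feasibility on the basic columns requires 5·y_mill time + 5·y_inspection = 22.5, 1·y_mill time + 2·y_inspection = 7.5.
Solving: y_mill time = 1.5, y_inspection = 3.
flanges enters the basis when its profit ≥ yᵀa₃ = 1.5·4 + 3·5 = 21.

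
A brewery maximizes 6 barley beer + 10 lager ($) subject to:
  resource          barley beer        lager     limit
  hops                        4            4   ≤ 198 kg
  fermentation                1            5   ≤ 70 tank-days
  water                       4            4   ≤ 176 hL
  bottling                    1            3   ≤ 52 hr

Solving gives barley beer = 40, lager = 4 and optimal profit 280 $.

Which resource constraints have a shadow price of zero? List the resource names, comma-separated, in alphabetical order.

fermentation, hops

hops: 176/198 (slack 22)
fermentation: 60/70 (slack 10)
water: 176/176 (binding)
bottling: 52/52 (binding)
By complementary slackness, a constraint with positive slack has shadow price 0 → fermentation, hops.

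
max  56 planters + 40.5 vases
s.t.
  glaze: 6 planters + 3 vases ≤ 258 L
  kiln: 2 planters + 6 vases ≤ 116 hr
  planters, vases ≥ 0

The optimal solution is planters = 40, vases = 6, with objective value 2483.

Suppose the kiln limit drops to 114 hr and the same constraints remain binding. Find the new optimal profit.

Check each constraint at x*: glaze 258/258 (tight); kiln 116/116 (tight).
Dual feasibility on the basic columns requires 6·y_glaze + 2·y_kiln = 56, 3·y_glaze + 6·y_kiln = 40.5.
This yields shadow prices y_glaze = 8.5, y_kiln = 2.5.
Δz = y_kiln·Δb = 2.5 × (-2) = -5, so new z* = 2483 − 5 = 2478.

2478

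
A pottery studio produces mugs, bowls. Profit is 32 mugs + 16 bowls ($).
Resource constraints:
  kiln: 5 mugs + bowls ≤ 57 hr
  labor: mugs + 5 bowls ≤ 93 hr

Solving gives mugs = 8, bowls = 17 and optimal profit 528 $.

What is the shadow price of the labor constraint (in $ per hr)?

2

Check each constraint at x*: kiln 57/57 (tight); labor 93/93 (tight).
From A_Bᵀ y = c: 5·y_kiln + 1·y_labor = 32; 1·y_kiln + 5·y_labor = 16.
Solving: y_kiln = 6, y_labor = 2.
Shadow price of labor = 2.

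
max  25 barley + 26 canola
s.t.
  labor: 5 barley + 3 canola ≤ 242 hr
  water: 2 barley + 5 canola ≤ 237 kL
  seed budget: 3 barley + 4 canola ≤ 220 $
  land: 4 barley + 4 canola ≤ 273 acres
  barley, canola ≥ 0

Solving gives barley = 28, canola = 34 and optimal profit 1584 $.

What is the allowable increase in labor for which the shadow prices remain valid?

Binding constraints: labor, seed budget. The basis is B = [[5,3],[3,4]] with det 11.
Per unit increase in labor, x* moves by d = (0.3636, -0.2727).
The basis stays optimal until land becomes binding; allowable increase = 68.75 hr.

68.75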